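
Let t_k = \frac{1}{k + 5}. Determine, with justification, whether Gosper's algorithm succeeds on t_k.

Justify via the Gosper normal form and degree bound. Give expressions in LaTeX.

t_(k+1)/t_k = (k + 5)/(k + 6).
Factor: A=k + 5; B=k + 6; C=1.
Set up (k + 5)·f(k+1) − (k + 5)·f(k) − (1) = 0.
deg f ≤ 0 (via 1,1,0).
f = c0 ⇒ A·f(k+1) − B(k−1)·f(k) − C = -1. The system {-1 = 0} is inconsistent; no antidifference.

No — the linear system for f has no solution.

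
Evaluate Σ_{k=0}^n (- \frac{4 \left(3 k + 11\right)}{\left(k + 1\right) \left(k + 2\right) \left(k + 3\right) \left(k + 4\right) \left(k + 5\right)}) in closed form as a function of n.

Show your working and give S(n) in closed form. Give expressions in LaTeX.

S(n) = \frac{- n^{3} - 10 n^{2} - 31 n - 22}{2 \left(n^{3} + 10 n^{2} + 31 n + 30\right)}

t_(k+1)/t_k = (k + 1)*(3*k + 14)/((k + 6)*(3*k + 11)).
A = k + 1, B = k + 6, C = k + 11/3.
f must satisfy (k + 1)·f(k+1) − (k + 5)·f(k) = k + 11/3.
deg f ≤ 4 (via 1,1,1).
Solve for f: f(k) = k*(k + 3)*(k**2 + 7*k + 14)/24 (degree 4 ≤ 4).
R(k) = B(k−1)·f(k)/C(k) = k*(k + 3)*(k + 5)*(k**2 + 7*k + 14)/(8*(3*k + 11)); s_k = R·t_k = k*(-k**2 - 7*k - 14)/(2*(k**3 + 7*k**2 + 14*k + 8)).
Check: Δs_k = 4*(-3*k - 11)/(k**5 + 15*k**4 + 85*k**3 + 225*k**2 + 274*k + 120). ✓
Telescope: S(n) = s_(n+1) − s_(0) = (-n**3 - 10*n**2 - 31*n - 22)/(2*(n**3 + 10*n**2 + 31*n + 30)) − (0) = (-n**3 - 10*n**2 - 31*n - 22)/(2*(n**3 + 10*n**2 + 31*n + 30)).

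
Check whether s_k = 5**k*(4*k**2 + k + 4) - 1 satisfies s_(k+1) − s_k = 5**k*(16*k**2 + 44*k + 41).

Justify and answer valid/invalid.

s_(k+1) = 5**(k + 1)*(k + 4*(k + 1)**2 + 5) - 1
s_(k+1) − s_k = 5**k*(16*k**2 + 44*k + 41)
(s_(k+1) − s_k) − t_k = 0

valid; difference matches t_k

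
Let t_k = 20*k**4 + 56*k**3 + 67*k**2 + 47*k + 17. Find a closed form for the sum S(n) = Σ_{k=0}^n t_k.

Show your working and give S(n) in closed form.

S(n) = 4*n**5 + 24*n**4 + 57*n**3 + 71*n**2 + 51*n + 17

r(k) = (20*k**4 + 136*k**3 + 355*k**2 + 429*k + 207)/(20*k**4 + 56*k**3 + 67*k**2 + 47*k + 17) after simplifying.
A = 1, B = 1, C = k**4 + 14*k**3/5 + 67*k**2/20 + 47*k/20 + 17/20.
f must satisfy (1)·f(k+1) − (1)·f(k) = k**4 + 14*k**3/5 + 67*k**2/20 + 47*k/20 + 17/20.
Bound: deg f ≤ 5.
Match coefficients ⇒ f(k) = k*(4*k**4 + 4*k**3 + k**2 + 4*k + 4)/20.
Then R = B(k−1)f/C = k*(4*k**4 + 4*k**3 + k**2 + 4*k + 4)/(20*k**4 + 56*k**3 + 67*k**2 + 47*k + 17), so s_k = R(k)·t_k = k*(4*k**4 + 4*k**3 + k**2 + 4*k + 4).
s_(k+1) − s_k = 20*k**4 + 56*k**3 + 67*k**2 + 47*k + 17 = t_k.
Telescope: S(n) = s_(n+1) − s_(0) = 4*n**5 + 24*n**4 + 57*n**3 + 71*n**2 + 51*n + 17 − (0) = 4*n**5 + 24*n**4 + 57*n**3 + 71*n**2 + 51*n + 17.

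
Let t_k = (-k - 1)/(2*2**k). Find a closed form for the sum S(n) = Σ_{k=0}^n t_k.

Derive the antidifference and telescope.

Compute t_(k+1)/t_k: get (k + 2)/(2*(k + 1)).
Gosper form: A/B · C(k+1)/C(k) with A=1/2, B=1, C=k + 1.
f must satisfy (1/2)·f(k+1) − (1)·f(k) = k + 1.
deg f ≤ 1 (via 0,0,1).
Coefficient equations give f(k) = -2*(k + 2).
So s_k = (B(k−1)f/C)·t_k = (-2*(k + 2)/(k + 1))·t_k = (k + 2)/2**k.
Check: Δs_k = (-k - 1)/(2*2**k). ✓
Telescope: S(n) = s_(n+1) − s_(0) = 2**(-n - 1)*(n + 3) − (2) = 2**(-n - 1)*(-2**(n + 2) + n + 3).

S(n) = 2**(-n - 1)*(-2**(n + 2) + n + 3)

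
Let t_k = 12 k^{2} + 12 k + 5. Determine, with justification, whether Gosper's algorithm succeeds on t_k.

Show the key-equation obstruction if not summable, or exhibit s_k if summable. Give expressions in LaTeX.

Compute t_(k+1)/t_k: get (12*k**2 + 36*k + 29)/(12*k**2 + 12*k + 5).
Gosper form: A/B · C(k+1)/C(k) with A=1, B=1, C=k**2 + k + 5/12.
Solve (1)·f(k+1) − (1)·f(k) = k**2 + k + 5/12.
From deg A=0, deg B=0, deg C=2: d=3.
Match coefficients ⇒ f(k) = k*(4*k**2 + 1)/12.
So s_k = (B(k−1)f/C)·t_k = (k*(4*k**2 + 1)/(12*k**2 + 12*k + 5))·t_k = 4*k**3 + k.
s_(k+1) − s_k = 12*k**2 + 12*k + 5 = t_k.

Yes. s_k = 4 k^{3} + k.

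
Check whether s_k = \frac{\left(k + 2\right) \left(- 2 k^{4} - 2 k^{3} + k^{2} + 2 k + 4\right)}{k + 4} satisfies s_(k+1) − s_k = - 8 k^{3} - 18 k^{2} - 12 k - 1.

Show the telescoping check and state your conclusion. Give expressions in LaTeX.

Invalid: residual \frac{2 \left(6 k^{4} + 48 k^{3} + 85 k^{2} + 51 k + 8\right)}{k^{2} + 9 k + 20} ≠ 0.

s_(k+1) = (-2*k**5 - 16*k**4 - 47*k**3 - 61*k**2 - 27*k + 9)/(k + 5)
s_(k+1) − s_k = (-8*k**5 - 78*k**4 - 238*k**3 - 299*k**2 - 147*k - 4)/(k**2 + 9*k + 20)
(s_(k+1) − s_k) − t_k = 2*(6*k**4 + 48*k**3 + 85*k**2 + 51*k + 8)/(k**2 + 9*k + 20)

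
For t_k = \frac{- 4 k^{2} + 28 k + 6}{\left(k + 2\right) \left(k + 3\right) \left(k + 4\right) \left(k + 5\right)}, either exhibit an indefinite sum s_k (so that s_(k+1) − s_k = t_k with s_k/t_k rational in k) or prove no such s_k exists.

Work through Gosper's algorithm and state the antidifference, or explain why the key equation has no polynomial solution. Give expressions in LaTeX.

s_k = \frac{k \left(k^{2} + 57 k - 22\right)}{12 \left(k + 2\right) \left(k + 3\right) \left(k + 4\right)}

Ratio r(k) = (k + 2)*(14*k - 2*(k + 1)**2 + 17)/((k + 6)*(-2*k**2 + 14*k + 3)).
Normal form (A,B,C) = (k + 2, k + 6, k**2 - 7*k - 3/2).
Solve (k + 2)·f(k+1) − (k + 5)·f(k) = k**2 - 7*k - 3/2.
From deg A=1, deg B=1, deg C=2: d=3.
Solving with deg f ≤ 3: f(k) = -k*(k**2 + 57*k - 22)/48.
So s_k = (B(k−1)f/C)·t_k = (-k*(k + 5)*(k**2 + 57*k - 22)/(24*(2*k**2 - 14*k - 3)))·t_k = k*(k**2 + 57*k - 22)/(12*(k + 2)*(k + 3)*(k + 4)).
Δs = 2*(-2*k**2 + 14*k + 3)/(k**4 + 14*k**3 + 71*k**2 + 154*k + 120), as required.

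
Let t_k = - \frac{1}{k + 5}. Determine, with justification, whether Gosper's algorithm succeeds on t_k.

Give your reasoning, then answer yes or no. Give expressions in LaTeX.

No — the linear system for f has no solution.

Compute t_(k+1)/t_k: get (k + 5)/(k + 6).
Gosper form: A/B · C(k+1)/C(k) with A=k + 5, B=k + 6, C=1.
f must satisfy (k + 5)·f(k+1) − (k + 5)·f(k) = 1.
d = 0 from the (1,1,0) case.
Write f(k) = c0. Then LHS − RHS = -1, requiring -1 = 0: contradictory. No certificate.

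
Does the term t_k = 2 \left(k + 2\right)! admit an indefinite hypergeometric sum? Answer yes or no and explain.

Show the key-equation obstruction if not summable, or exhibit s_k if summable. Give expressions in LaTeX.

No; the degree bound rules out any f.

Ratio r(k) = k + 3.
A = k + 3, B = 1, C = 1.
Key eq: (k + 3)·f(k+1) = (1)·f(k) + (1).
d = -1 from the (1,0,0) case.
d = -1 < 0 ⇒ no nonzero polynomial f; not summable.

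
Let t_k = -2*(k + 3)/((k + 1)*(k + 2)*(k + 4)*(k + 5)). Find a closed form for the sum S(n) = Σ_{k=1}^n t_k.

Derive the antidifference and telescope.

S(n) = n*(-n - 7)/(10*(n**2 + 7*n + 10))

Ratio r(k) = (k + 1)*(k + 4)**2/((k + 3)**2*(k + 6)).
Take A(k)=k + 1, B(k)=k + 6, C(k)=k**2 + 6*k + 9.
Need (k + 1)·f(k+1) − (k + 5)·f(k) = k**2 + 6*k + 9.
Bound: deg f ≤ 4.
Solving with deg f ≤ 4: f(k) = k*(k + 2)*(k + 3)*(k + 5)/8.
Then R = B(k−1)f/C = k*(k + 2)*(k + 5)**2/(8*(k + 3)), so s_k = R(k)·t_k = k*(-k - 5)/(4*(k**2 + 5*k + 4)).
s_(k+1) − s_k = 2*(-k - 3)/(k**4 + 12*k**3 + 49*k**2 + 78*k + 40) = t_k.
s_(n+1) = (-n**2 - 7*n - 6)/(4*(n**2 + 7*n + 10)) and s_(1) = -3/20, so S(n) = n*(-n - 7)/(10*(n**2 + 7*n + 10)).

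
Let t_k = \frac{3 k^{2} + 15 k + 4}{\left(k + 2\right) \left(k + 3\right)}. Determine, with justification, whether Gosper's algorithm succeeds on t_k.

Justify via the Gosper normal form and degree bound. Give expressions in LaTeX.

Compute t_(k+1)/t_k: get (k + 2)*(15*k + 3*(k + 1)**2 + 19)/((k + 4)*(3*k**2 + 15*k + 4)).
A = k + 2, B = k + 4, C = k**2 + 5*k + 4/3.
Key eq: (k + 2)·f(k+1) = (k + 3)·f(k) + (k**2 + 5*k + 4/3).
d = 2 from the (1,1,2) case.
Coefficient equations give f(k) = k*(3*k - 1)/3.
R(k) = B(k−1)·f(k)/C(k) = k*(k + 3)*(3*k - 1)/(3*k**2 + 15*k + 4); s_k = R·t_k = k*(3*k - 1)/(k + 2).
Verify: (3*k**2 + 15*k + 4)/(k**2 + 5*k + 6) matches t_k.

Yes. s_k = \frac{k \left(3 k - 1\right)}{k + 2}.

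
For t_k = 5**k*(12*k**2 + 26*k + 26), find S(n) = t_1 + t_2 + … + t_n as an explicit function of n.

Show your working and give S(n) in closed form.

Compute t_(k+1)/t_k: get 5*(6*k**2 + 25*k + 32)/(6*k**2 + 13*k + 13).
Normal form (A,B,C) = (5, 1, k**2 + 13*k/6 + 13/6).
Set up (5)·f(k+1) − (1)·f(k) − (k**2 + 13*k/6 + 13/6) = 0.
Degrees (0,0,2) ⇒ d ≤ 2.
Coefficient equations give f(k) = (3*k**2 - k + 4)/12.
Get s_k = R·t_k = 5**k*(3*k**2 - k + 4) with R(k) = B(k−1)f(k)/C(k) = (3*k**2 - k + 4)/(2*(6*k**2 + 13*k + 13)).
Verify: 5**k*(12*k**2 + 26*k + 26) matches t_k.
Σ_(k=1)^n t_k = s_(n+1) − s_(1) = (5**(n + 1)*(3*n**2 + 5*n + 6)) − (30), i.e. 15*5**n*n**2 + 25*5**n*n + 30*5**n - 30.

S(n) = 15*5**n*n**2 + 25*5**n*n + 30*5**n - 30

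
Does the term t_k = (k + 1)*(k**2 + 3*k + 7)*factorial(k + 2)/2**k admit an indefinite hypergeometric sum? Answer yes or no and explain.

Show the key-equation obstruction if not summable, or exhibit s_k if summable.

Compute t_(k+1)/t_k: get (k + 2)*(k + 3)*(3*k + (k + 1)**2 + 10)/(2*(k + 1)*(k**2 + 3*k + 7)).
Normal form (A,B,C) = (k/2 + 3/2, 1, k**3 + 4*k**2 + 10*k + 7).
Set up (k/2 + 3/2)·f(k+1) − (1)·f(k) − (k**3 + 4*k**2 + 10*k + 7) = 0.
deg f ≤ 2 (via 1,0,3).
A polynomial solution: f(k) = 2*(k**2 + k + 1).
R(k) = B(k−1)·f(k)/C(k) = 2*(k**2 + k + 1)/((k + 1)*(k**2 + 3*k + 7)); s_k = R·t_k = 2**(1 - k)*(k**2 + k + 1)*factorial(k + 2).
Verify: (k + 1)*(k**2 + 3*k + 7)*factorial(k + 2)/2**k matches t_k.

Yes. s_k = 2**(1 - k)*(k**2 + k + 1)*factorial(k + 2).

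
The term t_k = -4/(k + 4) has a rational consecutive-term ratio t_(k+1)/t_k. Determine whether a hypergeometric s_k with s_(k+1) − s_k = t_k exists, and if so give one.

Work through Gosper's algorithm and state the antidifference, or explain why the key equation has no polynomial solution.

no hypergeometric antidifference exists

The ratio is (k + 4)/(k + 5).
A = k + 4, B = k + 5, C = 1.
Solve (k + 4)·f(k+1) − (k + 4)·f(k) = 1.
d = 0 from the (1,1,0) case.
Generic f = c0 gives residual -1; -1 = 0 cannot hold, so t_k is not Gosper-summable.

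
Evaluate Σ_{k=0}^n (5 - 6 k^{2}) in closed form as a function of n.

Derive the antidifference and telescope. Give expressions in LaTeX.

t_(k+1)/t_k = (6*(k + 1)**2 - 5)/(6*k**2 - 5).
Factor: A=1; B=1; C=k**2 - 5/6.
f must satisfy (1)·f(k+1) − (1)·f(k) = k**2 - 5/6.
From deg A=0, deg B=0, deg C=2: d=3.
Match coefficients ⇒ f(k) = k*(2*k**2 - 3*k - 4)/6.
So s_k = (B(k−1)f/C)·t_k = (k*(2*k**2 - 3*k - 4)/(6*k**2 - 5))·t_k = k*(-2*k**2 + 3*k + 4).
Verify: 5 - 6*k**2 matches t_k.
Σ_(k=0)^n t_k = s_(n+1) − s_(0) = (-2*n**3 - 3*n**2 + 4*n + 5) − (0), i.e. -2*n**3 - 3*n**2 + 4*n + 5.

S(n) = - 2 n^{3} - 3 n^{2} + 4 n + 5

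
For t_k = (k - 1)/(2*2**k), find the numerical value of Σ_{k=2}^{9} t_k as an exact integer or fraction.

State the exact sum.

Ratio r(k) = k/(2*(k - 1)).
Gosper form: A/B · C(k+1)/C(k) with A=1/2, B=1, C=k - 1.
Solve (1/2)·f(k+1) − (1)·f(k) = k - 1.
d = 1 from the (0,0,1) case.
Solving with deg f ≤ 1: f(k) = -2*k.
R(k) = B(k−1)·f(k)/C(k) = -2*k/(k - 1); s_k = R·t_k = -k/2**k.
Δs = (k - 1)/(2*2**k), as required.
Telescoping: Σ = s_(10) − s_(2) = -5/512 − (-1/2) = 251/512.

Σ = 251/512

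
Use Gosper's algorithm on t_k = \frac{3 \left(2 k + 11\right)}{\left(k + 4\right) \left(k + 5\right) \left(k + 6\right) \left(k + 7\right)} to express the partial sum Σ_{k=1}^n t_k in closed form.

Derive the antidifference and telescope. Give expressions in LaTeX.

S(n) = \frac{3 n \left(n + 12\right)}{35 \left(n^{2} + 12 n + 35\right)}

r(k) = (k + 4)*(2*k + 13)/((k + 8)*(2*k + 11)) after simplifying.
Normal form (A,B,C) = (k + 4, k + 8, k + 11/2).
Set up (k + 4)·f(k+1) − (k + 7)·f(k) − (k + 11/2) = 0.
From deg A=1, deg B=1, deg C=1: d=3.
Coefficient equations give f(k) = k*(k + 5)*(k + 10)/48.
Certificate R = B(k−1)f/C = k*(k + 5)*(k + 7)*(k + 10)/(24*(2*k + 11)) gives s_k = k*(k + 10)/(8*(k**2 + 10*k + 24)).
Check: Δs_k = 3*(2*k + 11)/(k**4 + 22*k**3 + 179*k**2 + 638*k + 840). ✓
s_(n+1) = (n**2 + 12*n + 11)/(8*(n**2 + 12*n + 35)) and s_(1) = 11/280, so S(n) = 3*n*(n + 12)/(35*(n**2 + 12*n + 35)).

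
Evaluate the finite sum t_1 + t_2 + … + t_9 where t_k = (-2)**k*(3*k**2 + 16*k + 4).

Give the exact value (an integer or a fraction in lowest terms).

Ratio r(k) = 2*(-3*k**2 - 22*k - 23)/(3*k**2 + 16*k + 4).
Factor: A=-2; B=1; C=k**2 + 16*k/3 + 4/3.
Set up (-2)·f(k+1) − (1)·f(k) − (k**2 + 16*k/3 + 4/3) = 0.
From deg A=0, deg B=0, deg C=2: d=2.
Coefficient equations give f(k) = -(k**2 + 4*k - 2)/3.
So s_k = (B(k−1)f/C)·t_k = (-(k**2 + 4*k - 2)/(3*k**2 + 16*k + 4))·t_k = (-2)**k*(-k**2 - 4*k + 2).
Check: Δs_k = (-2)**k*(3*k**2 + 16*k + 4). ✓
Telescoping: Σ = s_(10) − s_(1) = -141312 − (6) = -141318.

Σ = -141318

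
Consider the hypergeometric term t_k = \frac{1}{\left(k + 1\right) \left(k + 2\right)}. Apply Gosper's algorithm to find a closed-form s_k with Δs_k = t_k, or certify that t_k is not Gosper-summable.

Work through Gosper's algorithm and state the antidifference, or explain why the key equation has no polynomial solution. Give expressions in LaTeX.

s_k = \frac{k}{k + 1}

Ratio r(k) = (k + 1)/(k + 3).
Normal form (A,B,C) = (k + 1, k + 3, 1).
Need (k + 1)·f(k+1) − (k + 2)·f(k) = 1.
d = 1 from the (1,1,0) case.
Match coefficients ⇒ f(k) = k.
Get s_k = R·t_k = k/(k + 1) with R(k) = B(k−1)f(k)/C(k) = k*(k + 2).
Verify: 1/(k**2 + 3*k + 2) matches t_k.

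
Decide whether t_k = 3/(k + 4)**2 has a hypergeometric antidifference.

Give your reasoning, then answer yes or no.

No — the linear system for f has no solution.

The ratio is (k + 4)**2/(k + 5)**2.
Normal form (A,B,C) = (k**2 + 8*k + 16, k**2 + 10*k + 25, 1).
Set up (k**2 + 8*k + 16)·f(k+1) − (k**2 + 8*k + 16)·f(k) − (1) = 0.
Bound: deg f ≤ 0.
Write f(k) = c0. Then LHS − RHS = -1, requiring -1 = 0: contradictory. No certificate.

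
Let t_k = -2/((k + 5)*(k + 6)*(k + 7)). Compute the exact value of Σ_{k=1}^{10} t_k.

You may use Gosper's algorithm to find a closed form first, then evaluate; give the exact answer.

Σ = -115/5712

r(k) = (k + 5)/(k + 8) after simplifying.
Take A(k)=k + 5, B(k)=k + 8, C(k)=1.
Key eq: (k + 5)·f(k+1) = (k + 7)·f(k) + (1).
d = 2 from the (1,1,0) case.
Match coefficients ⇒ f(k) = k*(k + 11)/60.
Certificate R = B(k−1)f/C = k*(k + 7)*(k + 11)/60 gives s_k = k*(-k - 11)/(30*(k + 5)*(k + 6)).
s_(k+1) − s_k = -2/(k**3 + 18*k**2 + 107*k + 210) = t_k.
Telescoping: Σ = s_(11) − s_(1) = -121/4080 − (-1/105) = -115/5712.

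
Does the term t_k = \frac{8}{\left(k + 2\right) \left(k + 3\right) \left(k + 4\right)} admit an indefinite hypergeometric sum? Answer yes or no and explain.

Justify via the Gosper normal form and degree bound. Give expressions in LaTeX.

Step 1: r(k) = (k + 2)/(k + 5).
Take A(k)=k + 2, B(k)=k + 5, C(k)=1.
f must satisfy (k + 2)·f(k+1) − (k + 4)·f(k) = 1.
deg f ≤ 2 (via 1,1,0).
Coefficient equations give f(k) = k*(k + 5)/12.
Get s_k = R·t_k = 2*k*(k + 5)/(3*(k + 2)*(k + 3)) with R(k) = B(k−1)f(k)/C(k) = k*(k + 4)*(k + 5)/12.
Δs = 8/(k**3 + 9*k**2 + 26*k + 24), as required.

Yes. s_k = \frac{2 k \left(k + 5\right)}{3 \left(k + 2\right) \left(k + 3\right)}.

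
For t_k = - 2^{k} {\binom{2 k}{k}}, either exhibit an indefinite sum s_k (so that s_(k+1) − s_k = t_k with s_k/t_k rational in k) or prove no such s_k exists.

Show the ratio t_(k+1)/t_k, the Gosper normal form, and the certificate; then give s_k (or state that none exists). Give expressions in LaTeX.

The ratio is 4*(2*k + 1)/(k + 1).
A = 8*k + 4, B = k + 1, C = 1.
Key eq: (8*k + 4)·f(k+1) = (k)·f(k) + (1).
Bound: deg f ≤ -1.
d = -1 < 0 ⇒ no nonzero polynomial f; not summable.

not Gosper-summable; s_k does not exist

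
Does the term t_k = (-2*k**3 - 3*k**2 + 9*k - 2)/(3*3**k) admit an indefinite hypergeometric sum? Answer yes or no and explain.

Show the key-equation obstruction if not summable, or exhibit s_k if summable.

Yes. s_k = (k**3 + 3*k**2 + 3)/3**k.

Step 1: r(k) = (2*k**3 + 9*k**2 + 3*k - 2)/(3*(2*k**3 + 3*k**2 - 9*k + 2)).
Take A(k)=1/3, B(k)=1, C(k)=k**3 + 3*k**2/2 - 9*k/2 + 1.
Key eq: (1/3)·f(k+1) = (1)·f(k) + (k**3 + 3*k**2/2 - 9*k/2 + 1).
Bound: deg f ≤ 3.
Solve for f: f(k) = -3*(k**3 + 3*k**2 + 3)/2 (degree 3 ≤ 3).
Get s_k = R·t_k = (k**3 + 3*k**2 + 3)/3**k with R(k) = B(k−1)f(k)/C(k) = -3*(k**3 + 3*k**2 + 3)/(2*k**3 + 3*k**2 - 9*k + 2).
Δs = (-2*k**3 - 3*k**2 + 9*k - 2)/(3*3**k), as required.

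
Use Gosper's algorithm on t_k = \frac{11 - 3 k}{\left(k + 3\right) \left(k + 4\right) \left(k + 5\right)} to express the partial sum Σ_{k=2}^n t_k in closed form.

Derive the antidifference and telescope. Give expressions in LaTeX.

t_(k+1)/t_k = (k + 3)*(3*k - 8)/((k + 6)*(3*k - 11)).
So A=k + 3 and B=k + 6, with C=k - 11/3.
Set up (k + 3)·f(k+1) − (k + 5)·f(k) − (k - 11/3) = 0.
From deg A=1, deg B=1, deg C=1: d=2.
Match coefficients ⇒ f(k) = -k*(k + 43)/36.
Get s_k = R·t_k = k*(k + 43)/(12*(k + 3)*(k + 4)) with R(k) = B(k−1)f(k)/C(k) = -k*(k + 5)*(k + 43)/(12*(3*k - 11)).
s_(k+1) − s_k = (11 - 3*k)/(k**3 + 12*k**2 + 47*k + 60) = t_k.
Evaluate: s_(n+1) = (n**2 + 45*n + 44)/(12*(n**2 + 9*n + 20)); subtract s_(2) = 1/4 ⇒ S(n) = (-n**2 + 9*n - 8)/(6*(n**2 + 9*n + 20)).

S(n) = \frac{- n^{2} + 9 n - 8}{6 \left(n^{2} + 9 n + 20\right)}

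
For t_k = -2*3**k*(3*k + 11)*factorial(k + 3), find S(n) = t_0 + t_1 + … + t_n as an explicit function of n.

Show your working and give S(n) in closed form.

S(n) = -6*3**n*factorial(n + 4) + 12

Compute t_(k+1)/t_k: get 3*(k + 4)*(3*k + 14)/(3*k + 11).
Factor: A=3*k + 12; B=1; C=k + 11/3.
Set up (3*k + 12)·f(k+1) − (1)·f(k) − (k + 11/3) = 0.
deg f ≤ 0 (via 1,0,1).
Coefficient equations give f(k) = 1/3.
Then R = B(k−1)f/C = 1/(3*k + 11), so s_k = R(k)·t_k = -2*3**k*factorial(k + 3).
Verify: -2*3**k*(3*k + 11)*factorial(k + 3) matches t_k.
Telescope: S(n) = s_(n+1) − s_(0) = -6*3**n*factorial(n + 4) − (-12) = -6*3**n*factorial(n + 4) + 12.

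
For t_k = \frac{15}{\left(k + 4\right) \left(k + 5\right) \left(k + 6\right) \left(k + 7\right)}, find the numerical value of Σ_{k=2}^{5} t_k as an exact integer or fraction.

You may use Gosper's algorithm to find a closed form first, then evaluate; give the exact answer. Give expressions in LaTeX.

Σ = 41/3696

t_(k+1)/t_k = (k + 4)/(k + 8).
Normal form (A,B,C) = (k + 4, k + 8, 1).
Set up (k + 4)·f(k+1) − (k + 7)·f(k) − (1) = 0.
Degrees (1,1,0) ⇒ d ≤ 3.
A polynomial solution: f(k) = k*(k**2 + 15*k + 74)/360.
Then R = B(k−1)f/C = k*(k + 7)*(k**2 + 15*k + 74)/360, so s_k = R(k)·t_k = k*(k**2 + 15*k + 74)/(24*(k + 4)*(k + 5)*(k + 6)).
Check: Δs_k = 15/(k**4 + 22*k**3 + 179*k**2 + 638*k + 840). ✓
Σ_(k=2)^(5) t_k = s_(6) − s_(2) = 5/132 − (3/112) = 41/3696.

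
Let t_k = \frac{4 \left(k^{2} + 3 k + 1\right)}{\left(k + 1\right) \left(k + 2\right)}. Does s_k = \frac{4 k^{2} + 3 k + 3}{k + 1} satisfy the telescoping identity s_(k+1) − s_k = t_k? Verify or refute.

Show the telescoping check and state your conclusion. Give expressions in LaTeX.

Valid: the claim telescopes to t_k.

s_(k+1) = (4*k**2 + 11*k + 10)/(k + 2)
s_(k+1) − s_k = 4*(k**2 + 3*k + 1)/(k**2 + 3*k + 2)
(s_(k+1) − s_k) − t_k = 0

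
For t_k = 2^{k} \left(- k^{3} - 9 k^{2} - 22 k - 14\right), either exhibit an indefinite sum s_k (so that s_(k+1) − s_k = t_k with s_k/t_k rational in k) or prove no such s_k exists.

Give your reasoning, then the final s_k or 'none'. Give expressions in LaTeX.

Ratio r(k) = 2*(k**3 + 12*k**2 + 43*k + 46)/(k**3 + 9*k**2 + 22*k + 14).
Take A(k)=2, B(k)=1, C(k)=k**3 + 9*k**2 + 22*k + 14.
Solve (2)·f(k+1) − (1)·f(k) = k**3 + 9*k**2 + 22*k + 14.
Degrees (0,0,3) ⇒ d ≤ 3.
A polynomial solution: f(k) = k**3 + 3*k**2 + 4*k - 2.
Get s_k = R·t_k = 2**k*(-k**3 - 3*k**2 - 4*k + 2) with R(k) = B(k−1)f(k)/C(k) = (k**3 + 3*k**2 + 4*k - 2)/((k + 1)*(k**2 + 8*k + 14)).
Δs = 2**k*(-k**3 - 9*k**2 - 22*k - 14), as required.

s_k = 2^{k} \left(- k^{3} - 3 k^{2} - 4 k + 2\right)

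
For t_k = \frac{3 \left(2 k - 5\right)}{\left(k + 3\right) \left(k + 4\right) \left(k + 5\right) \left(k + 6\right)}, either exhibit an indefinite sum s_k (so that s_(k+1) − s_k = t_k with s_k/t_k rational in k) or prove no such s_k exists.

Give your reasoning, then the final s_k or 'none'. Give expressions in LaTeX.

r(k) = (k + 3)*(2*k - 3)/((k + 7)*(2*k - 5)) after simplifying.
Normal form (A,B,C) = (k + 3, k + 7, k - 5/2).
f must satisfy (k + 3)·f(k+1) − (k + 6)·f(k) = k - 5/2.
Degrees (1,1,1) ⇒ d ≤ 3.
Solve for f: f(k) = -k*(k**2 + 12*k + 137)/180 (degree 3 ≤ 3).
Get s_k = R·t_k = k*(-k**2 - 12*k - 137)/(30*(k + 3)*(k + 4)*(k + 5)) with R(k) = B(k−1)f(k)/C(k) = -k*(k + 6)*(k**2 + 12*k + 137)/(90*(2*k - 5)).
Check: Δs_k = 3*(2*k - 5)/(k**4 + 18*k**3 + 119*k**2 + 342*k + 360). ✓

s_k = \frac{k \left(- k^{2} - 12 k - 137\right)}{30 \left(k + 3\right) \left(k + 4\right) \left(k + 5\right)}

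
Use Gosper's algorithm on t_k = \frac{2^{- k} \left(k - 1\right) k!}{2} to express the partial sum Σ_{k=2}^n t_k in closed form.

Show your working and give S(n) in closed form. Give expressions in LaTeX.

r(k) = k*(k + 1)/(2*(k - 1)) after simplifying.
Factor: A=k/2 + 1/2; B=1; C=k - 1.
Solve (k/2 + 1/2)·f(k+1) − (1)·f(k) = k - 1.
d = 0 from the (1,0,1) case.
Match coefficients ⇒ f(k) = 2.
Certificate R = B(k−1)f/C = 2/(k - 1) gives s_k = factorial(k)/2**k.
Δs = (k - 1)*factorial(k)/(2*2**k), as required.
Σ_(k=2)^n t_k = s_(n+1) − s_(2) = (2**(-n - 1)*factorial(n + 1)) − (1/2), i.e. 2**(-n - 1)*(-2**n + n*factorial(n) + factorial(n)).

S(n) = 2^{- n - 1} \left(- 2^{n} + n n! + n!\right)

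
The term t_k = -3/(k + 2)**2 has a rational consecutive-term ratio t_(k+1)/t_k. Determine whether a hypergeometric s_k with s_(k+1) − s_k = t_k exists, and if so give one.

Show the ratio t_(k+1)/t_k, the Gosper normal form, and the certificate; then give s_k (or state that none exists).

Ratio r(k) = (k + 2)**2/(k + 3)**2.
Factor: A=k**2 + 4*k + 4; B=k**2 + 6*k + 9; C=1.
Solve (k**2 + 4*k + 4)·f(k+1) − (k**2 + 4*k + 4)·f(k) = 1.
Degrees (2,2,0) ⇒ d ≤ 0.
Generic f = c0 gives residual -1; -1 = 0 cannot hold, so t_k is not Gosper-summable.

none (Gosper's algorithm certifies no s_k)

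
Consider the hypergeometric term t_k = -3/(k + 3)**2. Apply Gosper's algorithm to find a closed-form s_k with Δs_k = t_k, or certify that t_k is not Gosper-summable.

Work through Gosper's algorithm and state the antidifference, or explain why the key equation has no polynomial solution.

Ratio r(k) = (k + 3)**2/(k + 4)**2.
Take A(k)=k**2 + 6*k + 9, B(k)=k**2 + 8*k + 16, C(k)=1.
Key eq: (k**2 + 6*k + 9)·f(k+1) = (k**2 + 6*k + 9)·f(k) + (1).
From deg A=2, deg B=2, deg C=0: d=0.
Write f(k) = c0. Then LHS − RHS = -1, requiring -1 = 0: contradictory. No certificate.

none — t_k is not Gosper-summable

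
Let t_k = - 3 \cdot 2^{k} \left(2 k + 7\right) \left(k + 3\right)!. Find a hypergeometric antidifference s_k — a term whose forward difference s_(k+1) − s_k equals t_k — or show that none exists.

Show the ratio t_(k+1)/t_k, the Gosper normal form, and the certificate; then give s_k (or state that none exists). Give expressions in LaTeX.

The ratio is 2*(k + 4)*(2*k + 9)/(2*k + 7).
Factor: A=2*k + 8; B=1; C=k + 7/2.
Key eq: (2*k + 8)·f(k+1) = (1)·f(k) + (k + 7/2).
From deg A=1, deg B=0, deg C=1: d=0.
Solve for f: f(k) = 1/2 (degree 0 ≤ 0).
So s_k = (B(k−1)f/C)·t_k = (1/(2*k + 7))·t_k = -3*2**k*factorial(k + 3).
Check: Δs_k = -3*2**k*(2*k + 7)*factorial(k + 3). ✓

s_k = - 3 \cdot 2^{k} \left(k + 3\right)!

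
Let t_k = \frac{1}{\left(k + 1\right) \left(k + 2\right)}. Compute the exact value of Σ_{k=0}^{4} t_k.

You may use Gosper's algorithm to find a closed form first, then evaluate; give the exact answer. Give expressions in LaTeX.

Ratio r(k) = (k + 1)/(k + 3).
So A=k + 1 and B=k + 3, with C=1.
Solve (k + 1)·f(k+1) − (k + 2)·f(k) = 1.
From deg A=1, deg B=1, deg C=0: d=1.
Coefficient equations give f(k) = k.
R(k) = B(k−1)·f(k)/C(k) = k*(k + 2); s_k = R·t_k = k/(k + 1).
Δs = 1/(k**2 + 3*k + 2), as required.
Sum = s_(5) − s_(0); s_(5) = 5/6, s_(0) = 0 ⇒ 5/6.

Σ = 5/6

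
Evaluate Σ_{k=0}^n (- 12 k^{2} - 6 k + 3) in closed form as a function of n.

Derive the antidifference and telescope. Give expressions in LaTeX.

Compute t_(k+1)/t_k: get (4*k**2 + 10*k + 5)/(4*k**2 + 2*k - 1).
Factor: A=1; B=1; C=k**2 + k/2 - 1/4.
Solve (1)·f(k+1) − (1)·f(k) = k**2 + k/2 - 1/4.
deg f ≤ 3 (via 0,0,2).
Solve for f: f(k) = k*(4*k**2 - 3*k - 4)/12 (degree 3 ≤ 3).
So s_k = (B(k−1)f/C)·t_k = (k*(4*k**2 - 3*k - 4)/(3*(4*k**2 + 2*k - 1)))·t_k = k*(-4*k**2 + 3*k + 4).
Δs = -12*k**2 - 6*k + 3, as required.
Evaluate: s_(n+1) = -4*n**3 - 9*n**2 - 2*n + 3; subtract s_(0) = 0 ⇒ S(n) = -4*n**3 - 9*n**2 - 2*n + 3.

S(n) = - 4 n^{3} - 9 n^{2} - 2 n + 3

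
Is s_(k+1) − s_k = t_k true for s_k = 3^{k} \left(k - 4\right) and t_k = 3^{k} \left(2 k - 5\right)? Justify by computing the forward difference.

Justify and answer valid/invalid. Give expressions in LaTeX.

valid; difference matches t_k

s_(k+1) = 3**(k + 1)*(k - 3)
s_(k+1) − s_k = 3**k*(2*k - 5)
(s_(k+1) − s_k) − t_k = 0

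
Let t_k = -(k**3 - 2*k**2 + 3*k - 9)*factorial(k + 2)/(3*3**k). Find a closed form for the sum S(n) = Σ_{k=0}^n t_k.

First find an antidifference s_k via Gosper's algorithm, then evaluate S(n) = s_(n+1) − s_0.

Ratio r(k) = (k**4 + 4*k**3 + 5*k**2 - k - 21)/(3*(k**3 - 2*k**2 + 3*k - 9)).
Gosper form: A/B · C(k+1)/C(k) with A=k/3 + 1, B=1, C=k**3 - 2*k**2 + 3*k - 9.
Need (k/3 + 1)·f(k+1) − (1)·f(k) = k**3 - 2*k**2 + 3*k - 9.
Bound: deg f ≤ 2.
Solving with deg f ≤ 2: f(k) = 3*k*(k - 4).
R(k) = B(k−1)·f(k)/C(k) = 3*k*(k - 4)/(k**3 - 2*k**2 + 3*k - 9); s_k = R·t_k = -k*(k - 4)*factorial(k + 2)/3**k.
Verify: -(k**3 - 2*k**2 + 3*k - 9)*factorial(k + 2)/(3*3**k) matches t_k.
Telescope: S(n) = s_(n+1) − s_(0) = -3**(-n - 1)*(n - 3)*(n + 1)*factorial(n + 3) − (0) = -3**(-n - 1)*(n - 3)*(n + 1)*factorial(n + 3).

S(n) = -3**(-n - 1)*(n - 3)*(n + 1)*factorial(n + 3)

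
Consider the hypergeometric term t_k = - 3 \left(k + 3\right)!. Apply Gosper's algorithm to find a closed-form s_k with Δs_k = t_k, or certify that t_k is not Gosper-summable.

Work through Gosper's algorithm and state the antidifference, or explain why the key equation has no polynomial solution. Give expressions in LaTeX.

no hypergeometric antidifference exists

Step 1: r(k) = k + 4.
Factor: A=k + 4; B=1; C=1.
Set up (k + 4)·f(k+1) − (1)·f(k) − (1) = 0.
Bound: deg f ≤ -1.
Bound -1 < 0, so the key equation has no polynomial solution.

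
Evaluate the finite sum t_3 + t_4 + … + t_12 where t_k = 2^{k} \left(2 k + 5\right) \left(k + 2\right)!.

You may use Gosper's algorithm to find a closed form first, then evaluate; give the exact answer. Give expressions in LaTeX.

Σ = 10712468422655040

r(k) = 2*(k + 3)*(2*k + 7)/(2*k + 5) after simplifying.
Take A(k)=2*k + 6, B(k)=1, C(k)=k + 5/2.
Set up (2*k + 6)·f(k+1) − (1)·f(k) − (k + 5/2) = 0.
d = 0 from the (1,0,1) case.
A polynomial solution: f(k) = 1/2.
So s_k = (B(k−1)f/C)·t_k = (1/(2*k + 5))·t_k = 2**k*factorial(k + 2).
s_(k+1) − s_k = 2**k*(2*k + 5)*factorial(k + 2) = t_k.
Evaluate s at k=13 and k=3: 10712468422656000 and 960; difference 10712468422655040.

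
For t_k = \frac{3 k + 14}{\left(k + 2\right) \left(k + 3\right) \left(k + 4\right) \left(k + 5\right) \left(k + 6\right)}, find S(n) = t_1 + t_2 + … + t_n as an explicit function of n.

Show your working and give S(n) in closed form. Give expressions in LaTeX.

S(n) = \frac{n \left(n^{2} + 13 n + 54\right)}{72 \left(n^{3} + 13 n^{2} + 54 n + 72\right)}

The ratio is (k + 2)*(3*k + 17)/((k + 7)*(3*k + 14)).
So A=k + 2 and B=k + 7, with C=k + 14/3.
Solve (k + 2)·f(k+1) − (k + 6)·f(k) = k + 14/3.
Degrees (1,1,1) ⇒ d ≤ 4.
A polynomial solution: f(k) = k*(k + 4)*(k**2 + 10*k + 31)/90.
So s_k = (B(k−1)f/C)·t_k = (k*(k + 4)*(k + 6)*(k**2 + 10*k + 31)/(30*(3*k + 14)))·t_k = k*(k**2 + 10*k + 31)/(30*(k**3 + 10*k**2 + 31*k + 30)).
Verify: (3*k + 14)/(k**5 + 20*k**4 + 155*k**3 + 580*k**2 + 1044*k + 720) matches t_k.
Σ_(k=1)^n t_k = s_(n+1) − s_(1) = ((n**3 + 13*n**2 + 54*n + 42)/(30*(n**3 + 13*n**2 + 54*n + 72))) − (7/360), i.e. n*(n**2 + 13*n + 54)/(72*(n**3 + 13*n**2 + 54*n + 72)).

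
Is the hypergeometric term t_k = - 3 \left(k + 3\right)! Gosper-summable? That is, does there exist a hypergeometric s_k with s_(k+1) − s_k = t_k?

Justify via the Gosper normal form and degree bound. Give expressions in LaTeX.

No — key equation has no polynomial f.

Compute t_(k+1)/t_k: get k + 4.
Factor: A=k + 4; B=1; C=1.
f must satisfy (k + 4)·f(k+1) − (1)·f(k) = 1.
Bound: deg f ≤ -1.
deg f ≤ -1 is impossible — no certificate.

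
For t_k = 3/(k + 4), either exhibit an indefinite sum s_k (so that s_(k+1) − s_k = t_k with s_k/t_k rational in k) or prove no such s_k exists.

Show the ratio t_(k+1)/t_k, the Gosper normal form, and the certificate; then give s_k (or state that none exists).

no hypergeometric antidifference exists

Compute t_(k+1)/t_k: get (k + 4)/(k + 5).
Take A(k)=k + 4, B(k)=k + 5, C(k)=1.
Solve (k + 4)·f(k+1) − (k + 4)·f(k) = 1.
Degrees (1,1,0) ⇒ d ≤ 0.
Put f(k) = c0: A·f(k+1) − B(k−1)·f(k) − C = -1; need -1 = 0 — inconsistent ⇒ no f, not summable.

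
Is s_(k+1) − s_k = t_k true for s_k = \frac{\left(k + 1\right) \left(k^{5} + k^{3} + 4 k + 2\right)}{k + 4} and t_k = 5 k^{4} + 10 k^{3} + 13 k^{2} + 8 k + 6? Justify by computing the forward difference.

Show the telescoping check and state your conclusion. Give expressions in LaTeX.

s_(k+1) = (k + 2)*(4*k + (k + 1)**5 + (k + 1)**3 + 6)/(k + 5)
s_(k+1) − s_k = (5*k**6 + 43*k**5 + 113*k**4 + 169*k**3 + 158*k**2 + 112*k + 54)/(k**2 + 9*k + 20)
(s_(k+1) − s_k) − t_k = 6*(-2*k**5 - 15*k**4 - 26*k**3 - 30*k**2 - 17*k - 11)/(k**2 + 9*k + 20)

Invalid: residual \frac{6 \left(- 2 k^{5} - 15 k^{4} - 26 k^{3} - 30 k^{2} - 17 k - 11\right)}{k^{2} + 9 k + 20} ≠ 0.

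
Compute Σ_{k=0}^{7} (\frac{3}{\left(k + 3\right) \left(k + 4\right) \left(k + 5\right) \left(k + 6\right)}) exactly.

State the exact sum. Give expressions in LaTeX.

Compute t_(k+1)/t_k: get (k + 3)/(k + 7).
A = k + 3, B = k + 7, C = 1.
Set up (k + 3)·f(k+1) − (k + 6)·f(k) − (1) = 0.
Degrees (1,1,0) ⇒ d ≤ 3.
A polynomial solution: f(k) = k*(k**2 + 12*k + 47)/180.
So s_k = (B(k−1)f/C)·t_k = (k*(k + 6)*(k**2 + 12*k + 47)/180)·t_k = k*(k**2 + 12*k + 47)/(60*(k + 3)*(k + 4)*(k + 5)).
Check: Δs_k = 3/(k**4 + 18*k**3 + 119*k**2 + 342*k + 360). ✓
Σ_(k=0)^(7) t_k = s_(8) − s_(0) = 23/1430 − (0) = 23/1430.

Σ = 23/1430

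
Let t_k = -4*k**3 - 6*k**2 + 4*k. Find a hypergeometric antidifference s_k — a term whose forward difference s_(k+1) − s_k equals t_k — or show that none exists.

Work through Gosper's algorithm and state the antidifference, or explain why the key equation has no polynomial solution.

r(k) = (2*k**3 + 9*k**2 + 10*k + 3)/(k*(2*k**2 + 3*k - 2)) after simplifying.
Take A(k)=1, B(k)=1, C(k)=k**3 + 3*k**2/2 - k.
Set up (1)·f(k+1) − (1)·f(k) − (k**3 + 3*k**2/2 - k) = 0.
Degrees (0,0,3) ⇒ d ≤ 4.
A polynomial solution: f(k) = k*(k - 1)*(k**2 + k - 3)/4.
So s_k = (B(k−1)f/C)·t_k = ((k - 1)*(k**2 + k - 3)/(2*(k + 2)*(2*k - 1)))·t_k = k*(-k**3 + 4*k - 3).
s_(k+1) − s_k = 2*k*(-2*k**2 - 3*k + 2) = t_k.

s_k = k*(-k**3 + 4*k - 3)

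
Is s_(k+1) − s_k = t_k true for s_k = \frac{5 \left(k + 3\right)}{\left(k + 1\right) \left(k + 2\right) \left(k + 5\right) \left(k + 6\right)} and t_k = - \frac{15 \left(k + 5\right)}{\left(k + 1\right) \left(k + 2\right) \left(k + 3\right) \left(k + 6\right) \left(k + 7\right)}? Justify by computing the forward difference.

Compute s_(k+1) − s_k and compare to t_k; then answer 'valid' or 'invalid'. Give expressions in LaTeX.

s_(k+1) = 5*(k + 4)/((k + 2)*(k + 3)*(k + 6)*(k + 7))
s_(k+1) − s_k = 5*(-3*k**2 - 22*k - 43)/(k**6 + 24*k**5 + 226*k**4 + 1056*k**3 + 2545*k**2 + 2952*k + 1260)
(s_(k+1) − s_k) − t_k = 40*(k + 4)/(k**6 + 24*k**5 + 226*k**4 + 1056*k**3 + 2545*k**2 + 2952*k + 1260)

Invalid: residual \frac{40 \left(k + 4\right)}{k^{6} + 24 k^{5} + 226 k^{4} + 1056 k^{3} + 2545 k^{2} + 2952 k + 1260} ≠ 0.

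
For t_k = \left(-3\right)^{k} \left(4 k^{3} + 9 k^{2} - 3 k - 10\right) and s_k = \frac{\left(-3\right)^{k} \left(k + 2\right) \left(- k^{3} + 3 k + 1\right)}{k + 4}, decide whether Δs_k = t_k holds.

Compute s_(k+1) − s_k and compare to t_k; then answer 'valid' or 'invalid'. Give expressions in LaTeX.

s_(k+1) = (-3)**(k + 1)*(k + 3)*(3*k - (k + 1)**3 + 4)/(k + 5)
s_(k+1) − s_k = (-3)**k*(4*k**5 + 37*k**4 + 106*k**3 + 77*k**2 - 100*k - 118)/(k**2 + 9*k + 20)
(s_(k+1) − s_k) − t_k = (-3)**k*(-8*k**4 - 52*k**3 - 66*k**2 + 50*k + 82)/(k**2 + 9*k + 20)

Invalid: residual \frac{\left(-3\right)^{k} \left(- 8 k^{4} - 52 k^{3} - 66 k^{2} + 50 k + 82\right)}{k^{2} + 9 k + 20} ≠ 0.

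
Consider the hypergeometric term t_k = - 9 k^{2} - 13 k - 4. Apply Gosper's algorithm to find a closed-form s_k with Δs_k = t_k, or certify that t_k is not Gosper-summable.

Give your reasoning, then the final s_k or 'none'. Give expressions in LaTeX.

Ratio r(k) = (9*k**2 + 31*k + 26)/(9*k**2 + 13*k + 4).
Normal form (A,B,C) = (1, 1, k**2 + 13*k/9 + 4/9).
Need (1)·f(k+1) − (1)·f(k) = k**2 + 13*k/9 + 4/9.
deg f ≤ 3 (via 0,0,2).
Coefficient equations give f(k) = k*(k + 1)*(3*k - 1)/9.
Then R = B(k−1)f/C = k*(3*k - 1)/(9*k + 4), so s_k = R(k)·t_k = k*(-3*k**2 - 2*k + 1).
Check: Δs_k = -9*k**2 - 13*k - 4. ✓

s_k = k \left(- 3 k^{2} - 2 k + 1\right)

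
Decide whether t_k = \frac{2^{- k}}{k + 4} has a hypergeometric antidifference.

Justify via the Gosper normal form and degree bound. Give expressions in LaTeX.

Step 1: r(k) = (k + 4)/(2*(k + 5)).
Gosper form: A/B · C(k+1)/C(k) with A=k/2 + 2, B=k + 5, C=1.
f must satisfy (k/2 + 2)·f(k+1) − (k + 4)·f(k) = 1.
Bound: deg f ≤ -1.
Bound -1 < 0, so the key equation has no polynomial solution.

No; the degree bound rules out any f.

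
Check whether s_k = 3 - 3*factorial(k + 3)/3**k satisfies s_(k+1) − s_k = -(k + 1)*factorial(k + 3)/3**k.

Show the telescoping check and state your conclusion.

Valid: the claim telescopes to t_k.

s_(k+1) = -3*3**(-k - 1)*factorial(k + 4) + 3
s_(k+1) − s_k = -(k + 1)*factorial(k + 3)/3**k
(s_(k+1) − s_k) − t_k = 0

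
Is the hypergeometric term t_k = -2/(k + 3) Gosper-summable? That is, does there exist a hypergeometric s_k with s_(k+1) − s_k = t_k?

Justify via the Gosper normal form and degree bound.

r(k) = (k + 3)/(k + 4) after simplifying.
Take A(k)=k + 3, B(k)=k + 4, C(k)=1.
Solve (k + 3)·f(k+1) − (k + 3)·f(k) = 1.
d = 0 from the (1,1,0) case.
Write f(k) = c0. Then LHS − RHS = -1, requiring -1 = 0: contradictory. No certificate.

No. Not Gosper-summable.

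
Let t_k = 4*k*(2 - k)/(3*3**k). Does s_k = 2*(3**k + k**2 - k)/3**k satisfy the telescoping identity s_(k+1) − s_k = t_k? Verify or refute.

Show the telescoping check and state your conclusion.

valid; difference matches t_k

s_(k+1) = 2*3**(-k - 1)*(3**(k + 1) + k**2 + k)
s_(k+1) − s_k = 4*k*(2 - k)/(3*3**k)
(s_(k+1) − s_k) − t_k = 0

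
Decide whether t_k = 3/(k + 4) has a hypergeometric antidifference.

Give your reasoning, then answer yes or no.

No — key equation has no polynomial f.

The ratio is (k + 4)/(k + 5).
A = k + 4, B = k + 5, C = 1.
Solve (k + 4)·f(k+1) − (k + 4)·f(k) = 1.
Bound: deg f ≤ 0.
Put f(k) = c0: A·f(k+1) − B(k−1)·f(k) − C = -1; need -1 = 0 — inconsistent ⇒ no f, not summable.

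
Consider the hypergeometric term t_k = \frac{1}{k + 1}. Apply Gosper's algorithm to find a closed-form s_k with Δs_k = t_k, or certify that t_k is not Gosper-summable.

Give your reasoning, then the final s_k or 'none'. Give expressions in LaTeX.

Ratio r(k) = (k + 1)/(k + 2).
A = k + 1, B = k + 2, C = 1.
Set up (k + 1)·f(k+1) − (k + 1)·f(k) − (1) = 0.
deg f ≤ 0 (via 1,1,0).
Put f(k) = c0: A·f(k+1) − B(k−1)·f(k) − C = -1; need -1 = 0 — inconsistent ⇒ no f, not summable.

none — t_k is not Gosper-summable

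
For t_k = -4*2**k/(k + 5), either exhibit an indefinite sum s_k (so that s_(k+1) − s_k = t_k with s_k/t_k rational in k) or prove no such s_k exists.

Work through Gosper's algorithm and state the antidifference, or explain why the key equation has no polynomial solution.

not Gosper-summable; s_k does not exist

Ratio r(k) = 2*(k + 5)/(k + 6).
Take A(k)=2*k + 10, B(k)=k + 6, C(k)=1.
Set up (2*k + 10)·f(k+1) − (k + 5)·f(k) − (1) = 0.
d = -1 from the (1,1,0) case.
Negative degree bound (-1): no f exists, t_k not Gosper-summable.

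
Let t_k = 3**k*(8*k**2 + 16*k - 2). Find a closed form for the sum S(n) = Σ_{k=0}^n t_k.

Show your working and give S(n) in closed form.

The ratio is 3*(4*k**2 + 16*k + 11)/(4*k**2 + 8*k - 1).
So A=3 and B=1, with C=k**2 + 2*k - 1/4.
Key eq: (3)·f(k+1) = (1)·f(k) + (k**2 + 2*k - 1/4).
d = 2 from the (0,0,2) case.
Solve for f: f(k) = (4*k**2 - 4*k - 1)/8 (degree 2 ≤ 2).
R(k) = B(k−1)·f(k)/C(k) = (4*k**2 - 4*k - 1)/(2*(4*k**2 + 8*k - 1)); s_k = R·t_k = 3**k*(4*k**2 - 4*k - 1).
Δs = 3**k*(8*k**2 + 16*k - 2), as required.
Evaluate: s_(n+1) = 3**(n + 1)*(4*n**2 + 4*n - 1); subtract s_(0) = -1 ⇒ S(n) = 12*3**n*n**2 + 12*3**n*n - 3*3**n + 1.

S(n) = 12*3**n*n**2 + 12*3**n*n - 3*3**n + 1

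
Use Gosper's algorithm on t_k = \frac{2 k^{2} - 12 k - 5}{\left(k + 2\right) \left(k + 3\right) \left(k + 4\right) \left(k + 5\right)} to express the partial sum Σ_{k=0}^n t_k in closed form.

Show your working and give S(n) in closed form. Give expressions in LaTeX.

S(n) = \frac{- n^{3} - 60 n^{2} - 119 n - 60}{24 \left(n^{3} + 12 n^{2} + 47 n + 60\right)}

r(k) = (2*k**3 - 4*k**2 - 31*k - 30)/(2*k**3 - 77*k - 30) after simplifying.
Take A(k)=k + 2, B(k)=k + 6, C(k)=k**2 - 6*k - 5/2.
f must satisfy (k + 2)·f(k+1) − (k + 5)·f(k) = k**2 - 6*k - 5/2.
Bound: deg f ≤ 3.
Solving with deg f ≤ 3: f(k) = -k*(k**2 + 57*k + 2)/48.
Then R = B(k−1)f/C = -k*(k + 5)*(k**2 + 57*k + 2)/(24*(2*k**2 - 12*k - 5)), so s_k = R(k)·t_k = k*(-k**2 - 57*k - 2)/(24*(k + 2)*(k + 3)*(k + 4)).
s_(k+1) − s_k = (2*k**2 - 12*k - 5)/(k**4 + 14*k**3 + 71*k**2 + 154*k + 120) = t_k.
Σ_(k=0)^n t_k = s_(n+1) − s_(0) = ((-n**3 - 60*n**2 - 119*n - 60)/(24*(n**3 + 12*n**2 + 47*n + 60))) − (0), i.e. (-n**3 - 60*n**2 - 119*n - 60)/(24*(n**3 + 12*n**2 + 47*n + 60)).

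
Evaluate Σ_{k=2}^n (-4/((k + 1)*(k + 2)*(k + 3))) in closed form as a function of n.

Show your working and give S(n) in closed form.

The ratio is (k + 1)/(k + 4).
Factor: A=k + 1; B=k + 4; C=1.
Need (k + 1)·f(k+1) − (k + 3)·f(k) = 1.
From deg A=1, deg B=1, deg C=0: d=2.
Solving with deg f ≤ 2: f(k) = k*(k + 3)/4.
So s_k = (B(k−1)f/C)·t_k = (k*(k + 3)**2/4)·t_k = k*(-k - 3)/((k + 1)*(k + 2)).
Check: Δs_k = -4/(k**3 + 6*k**2 + 11*k + 6). ✓
Evaluate: s_(n+1) = (-n**2 - 5*n - 4)/(n**2 + 5*n + 6); subtract s_(2) = -5/6 ⇒ S(n) = (-n**2 - 5*n + 6)/(6*(n**2 + 5*n + 6)).

S(n) = (-n**2 - 5*n + 6)/(6*(n**2 + 5*n + 6))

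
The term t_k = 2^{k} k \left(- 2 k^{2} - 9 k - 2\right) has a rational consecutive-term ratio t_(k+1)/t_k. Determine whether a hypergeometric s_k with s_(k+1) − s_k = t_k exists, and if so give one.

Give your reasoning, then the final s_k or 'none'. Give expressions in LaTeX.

s_k = 2^{k} \left(- 2 k^{3} + 3 k^{2} - 2 k + 2\right)

t_(k+1)/t_k = 2*(2*k**3 + 15*k**2 + 26*k + 13)/(k*(2*k**2 + 9*k + 2)).
Factor: A=2; B=1; C=k**3 + 9*k**2/2 + k.
Need (2)·f(k+1) − (1)·f(k) = k**3 + 9*k**2/2 + k.
d = 3 from the (0,0,3) case.
A polynomial solution: f(k) = (2*k**3 - 3*k**2 + 2*k - 2)/2.
Then R = B(k−1)f/C = (2*k**3 - 3*k**2 + 2*k - 2)/(k*(2*k**2 + 9*k + 2)), so s_k = R(k)·t_k = 2**k*(-2*k**3 + 3*k**2 - 2*k + 2).
Δs = 2**k*k*(-2*k**2 - 9*k - 2), as required.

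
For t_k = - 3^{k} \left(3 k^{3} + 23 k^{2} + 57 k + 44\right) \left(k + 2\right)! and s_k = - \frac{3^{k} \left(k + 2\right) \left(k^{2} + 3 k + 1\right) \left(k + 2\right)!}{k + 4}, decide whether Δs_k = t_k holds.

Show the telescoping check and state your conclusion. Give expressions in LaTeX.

s_(k+1) = -3**(k + 1)*(k + 3)*(k**2 + 5*k + 5)*factorial(k + 3)/(k + 5)
s_(k+1) − s_k = -3**k*(k**2 + 6*k + 10)*(3*k**3 + 26*k**2 + 68*k + 53)*factorial(k + 2)/((k + 4)*(k + 5))
(s_(k+1) − s_k) − t_k = 2*3**k*(k**2 + 6*k + 7)*(3*k**2 + 17*k + 25)*factorial(k + 2)/((k + 4)*(k + 5))

Invalid: residual \frac{2 \cdot 3^{k} \left(k^{2} + 6 k + 7\right) \left(3 k^{2} + 17 k + 25\right) \left(k + 2\right)!}{\left(k + 4\right) \left(k + 5\right)} ≠ 0.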